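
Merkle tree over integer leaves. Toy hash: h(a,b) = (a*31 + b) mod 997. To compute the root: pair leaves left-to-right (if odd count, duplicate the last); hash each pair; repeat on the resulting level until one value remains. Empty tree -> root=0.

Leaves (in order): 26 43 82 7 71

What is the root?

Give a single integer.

L0: [26, 43, 82, 7, 71]
L1: h(26,43)=(26*31+43)%997=849 h(82,7)=(82*31+7)%997=555 h(71,71)=(71*31+71)%997=278 -> [849, 555, 278]
L2: h(849,555)=(849*31+555)%997=952 h(278,278)=(278*31+278)%997=920 -> [952, 920]
L3: h(952,920)=(952*31+920)%997=522 -> [522]

Answer: 522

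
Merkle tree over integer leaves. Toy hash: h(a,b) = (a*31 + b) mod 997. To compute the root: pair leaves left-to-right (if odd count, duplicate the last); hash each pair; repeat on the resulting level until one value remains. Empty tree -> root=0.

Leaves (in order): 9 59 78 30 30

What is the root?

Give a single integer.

Answer: 722

Derivation:
L0: [9, 59, 78, 30, 30]
L1: h(9,59)=(9*31+59)%997=338 h(78,30)=(78*31+30)%997=454 h(30,30)=(30*31+30)%997=960 -> [338, 454, 960]
L2: h(338,454)=(338*31+454)%997=962 h(960,960)=(960*31+960)%997=810 -> [962, 810]
L3: h(962,810)=(962*31+810)%997=722 -> [722]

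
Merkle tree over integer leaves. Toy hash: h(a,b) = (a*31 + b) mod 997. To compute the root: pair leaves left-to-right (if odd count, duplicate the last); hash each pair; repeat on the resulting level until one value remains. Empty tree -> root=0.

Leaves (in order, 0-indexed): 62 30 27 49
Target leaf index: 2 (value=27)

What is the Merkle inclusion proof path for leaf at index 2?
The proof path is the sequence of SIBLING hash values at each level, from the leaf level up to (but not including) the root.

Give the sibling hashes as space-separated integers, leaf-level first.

L0 (leaves): [62, 30, 27, 49], target index=2
L1: h(62,30)=(62*31+30)%997=955 [pair 0] h(27,49)=(27*31+49)%997=886 [pair 1] -> [955, 886]
  Sibling for proof at L0: 49
L2: h(955,886)=(955*31+886)%997=581 [pair 0] -> [581]
  Sibling for proof at L1: 955
Root: 581
Proof path (sibling hashes from leaf to root): [49, 955]

Answer: 49 955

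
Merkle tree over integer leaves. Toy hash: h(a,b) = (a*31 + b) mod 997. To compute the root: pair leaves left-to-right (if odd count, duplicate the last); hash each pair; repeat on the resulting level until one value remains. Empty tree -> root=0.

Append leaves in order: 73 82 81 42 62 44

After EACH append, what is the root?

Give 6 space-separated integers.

After append 73 (leaves=[73]):
  L0: [73]
  root=73
After append 82 (leaves=[73, 82]):
  L0: [73, 82]
  L1: h(73,82)=(73*31+82)%997=351 -> [351]
  root=351
After append 81 (leaves=[73, 82, 81]):
  L0: [73, 82, 81]
  L1: h(73,82)=(73*31+82)%997=351 h(81,81)=(81*31+81)%997=598 -> [351, 598]
  L2: h(351,598)=(351*31+598)%997=512 -> [512]
  root=512
After append 42 (leaves=[73, 82, 81, 42]):
  L0: [73, 82, 81, 42]
  L1: h(73,82)=(73*31+82)%997=351 h(81,42)=(81*31+42)%997=559 -> [351, 559]
  L2: h(351,559)=(351*31+559)%997=473 -> [473]
  root=473
After append 62 (leaves=[73, 82, 81, 42, 62]):
  L0: [73, 82, 81, 42, 62]
  L1: h(73,82)=(73*31+82)%997=351 h(81,42)=(81*31+42)%997=559 h(62,62)=(62*31+62)%997=987 -> [351, 559, 987]
  L2: h(351,559)=(351*31+559)%997=473 h(987,987)=(987*31+987)%997=677 -> [473, 677]
  L3: h(473,677)=(473*31+677)%997=385 -> [385]
  root=385
After append 44 (leaves=[73, 82, 81, 42, 62, 44]):
  L0: [73, 82, 81, 42, 62, 44]
  L1: h(73,82)=(73*31+82)%997=351 h(81,42)=(81*31+42)%997=559 h(62,44)=(62*31+44)%997=969 -> [351, 559, 969]
  L2: h(351,559)=(351*31+559)%997=473 h(969,969)=(969*31+969)%997=101 -> [473, 101]
  L3: h(473,101)=(473*31+101)%997=806 -> [806]
  root=806

Answer: 73 351 512 473 385 806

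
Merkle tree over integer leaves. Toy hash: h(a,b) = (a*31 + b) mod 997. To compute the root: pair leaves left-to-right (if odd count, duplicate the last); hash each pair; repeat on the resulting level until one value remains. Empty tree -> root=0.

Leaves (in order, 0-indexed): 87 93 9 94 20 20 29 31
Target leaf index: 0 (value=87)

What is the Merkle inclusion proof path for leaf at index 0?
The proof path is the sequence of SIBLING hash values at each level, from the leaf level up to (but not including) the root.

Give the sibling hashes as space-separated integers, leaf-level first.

L0 (leaves): [87, 93, 9, 94, 20, 20, 29, 31], target index=0
L1: h(87,93)=(87*31+93)%997=796 [pair 0] h(9,94)=(9*31+94)%997=373 [pair 1] h(20,20)=(20*31+20)%997=640 [pair 2] h(29,31)=(29*31+31)%997=930 [pair 3] -> [796, 373, 640, 930]
  Sibling for proof at L0: 93
L2: h(796,373)=(796*31+373)%997=124 [pair 0] h(640,930)=(640*31+930)%997=830 [pair 1] -> [124, 830]
  Sibling for proof at L1: 373
L3: h(124,830)=(124*31+830)%997=686 [pair 0] -> [686]
  Sibling for proof at L2: 830
Root: 686
Proof path (sibling hashes from leaf to root): [93, 373, 830]

Answer: 93 373 830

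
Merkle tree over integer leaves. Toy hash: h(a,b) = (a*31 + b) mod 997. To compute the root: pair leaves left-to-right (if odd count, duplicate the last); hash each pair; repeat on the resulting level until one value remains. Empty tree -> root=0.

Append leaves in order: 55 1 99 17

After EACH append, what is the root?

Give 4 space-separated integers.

Answer: 55 709 222 140

Derivation:
After append 55 (leaves=[55]):
  L0: [55]
  root=55
After append 1 (leaves=[55, 1]):
  L0: [55, 1]
  L1: h(55,1)=(55*31+1)%997=709 -> [709]
  root=709
After append 99 (leaves=[55, 1, 99]):
  L0: [55, 1, 99]
  L1: h(55,1)=(55*31+1)%997=709 h(99,99)=(99*31+99)%997=177 -> [709, 177]
  L2: h(709,177)=(709*31+177)%997=222 -> [222]
  root=222
After append 17 (leaves=[55, 1, 99, 17]):
  L0: [55, 1, 99, 17]
  L1: h(55,1)=(55*31+1)%997=709 h(99,17)=(99*31+17)%997=95 -> [709, 95]
  L2: h(709,95)=(709*31+95)%997=140 -> [140]
  root=140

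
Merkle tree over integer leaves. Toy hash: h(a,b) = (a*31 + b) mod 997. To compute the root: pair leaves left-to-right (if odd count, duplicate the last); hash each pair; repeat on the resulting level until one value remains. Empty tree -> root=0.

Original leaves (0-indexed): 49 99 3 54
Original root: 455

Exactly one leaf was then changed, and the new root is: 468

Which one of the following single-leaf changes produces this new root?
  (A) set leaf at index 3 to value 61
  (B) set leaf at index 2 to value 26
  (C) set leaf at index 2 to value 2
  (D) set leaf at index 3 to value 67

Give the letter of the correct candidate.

Original leaves: [49, 99, 3, 54]
Target new root: 468
Try each candidate change and compute the resulting root:
Candidate A: set leaf[3] = 61 -> leaves = [49, 99, 3, 61]
  L0: [49, 99, 3, 61]
  L1: h(49,99)=(49*31+99)%997=621 h(3,61)=(3*31+61)%997=154 -> [621, 154]
  L2: h(621,154)=(621*31+154)%997=462 -> [462]
  root = 462 != target 468
Candidate B: set leaf[2] = 26 -> leaves = [49, 99, 26, 54]
  L0: [49, 99, 26, 54]
  L1: h(49,99)=(49*31+99)%997=621 h(26,54)=(26*31+54)%997=860 -> [621, 860]
  L2: h(621,860)=(621*31+860)%997=171 -> [171]
  root = 171 != target 468
Candidate C: set leaf[2] = 2 -> leaves = [49, 99, 2, 54]
  L0: [49, 99, 2, 54]
  L1: h(49,99)=(49*31+99)%997=621 h(2,54)=(2*31+54)%997=116 -> [621, 116]
  L2: h(621,116)=(621*31+116)%997=424 -> [424]
  root = 424 != target 468
Candidate D: set leaf[3] = 67 -> leaves = [49, 99, 3, 67]
  L0: [49, 99, 3, 67]
  L1: h(49,99)=(49*31+99)%997=621 h(3,67)=(3*31+67)%997=160 -> [621, 160]
  L2: h(621,160)=(621*31+160)%997=468 -> [468]
  root = 468 == target 468  ** MATCH **
Candidate D produces the target root.

Answer: D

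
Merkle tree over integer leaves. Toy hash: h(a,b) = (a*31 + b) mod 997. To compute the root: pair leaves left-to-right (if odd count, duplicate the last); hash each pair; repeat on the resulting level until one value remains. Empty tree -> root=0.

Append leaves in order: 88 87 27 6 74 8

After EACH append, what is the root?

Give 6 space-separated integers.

After append 88 (leaves=[88]):
  L0: [88]
  root=88
After append 87 (leaves=[88, 87]):
  L0: [88, 87]
  L1: h(88,87)=(88*31+87)%997=821 -> [821]
  root=821
After append 27 (leaves=[88, 87, 27]):
  L0: [88, 87, 27]
  L1: h(88,87)=(88*31+87)%997=821 h(27,27)=(27*31+27)%997=864 -> [821, 864]
  L2: h(821,864)=(821*31+864)%997=393 -> [393]
  root=393
After append 6 (leaves=[88, 87, 27, 6]):
  L0: [88, 87, 27, 6]
  L1: h(88,87)=(88*31+87)%997=821 h(27,6)=(27*31+6)%997=843 -> [821, 843]
  L2: h(821,843)=(821*31+843)%997=372 -> [372]
  root=372
After append 74 (leaves=[88, 87, 27, 6, 74]):
  L0: [88, 87, 27, 6, 74]
  L1: h(88,87)=(88*31+87)%997=821 h(27,6)=(27*31+6)%997=843 h(74,74)=(74*31+74)%997=374 -> [821, 843, 374]
  L2: h(821,843)=(821*31+843)%997=372 h(374,374)=(374*31+374)%997=4 -> [372, 4]
  L3: h(372,4)=(372*31+4)%997=569 -> [569]
  root=569
After append 8 (leaves=[88, 87, 27, 6, 74, 8]):
  L0: [88, 87, 27, 6, 74, 8]
  L1: h(88,87)=(88*31+87)%997=821 h(27,6)=(27*31+6)%997=843 h(74,8)=(74*31+8)%997=308 -> [821, 843, 308]
  L2: h(821,843)=(821*31+843)%997=372 h(308,308)=(308*31+308)%997=883 -> [372, 883]
  L3: h(372,883)=(372*31+883)%997=451 -> [451]
  root=451

Answer: 88 821 393 372 569 451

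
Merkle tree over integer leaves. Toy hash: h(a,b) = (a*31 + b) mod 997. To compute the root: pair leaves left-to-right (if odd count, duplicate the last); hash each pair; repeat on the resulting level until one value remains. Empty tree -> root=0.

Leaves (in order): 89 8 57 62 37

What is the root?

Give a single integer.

Answer: 957

Derivation:
L0: [89, 8, 57, 62, 37]
L1: h(89,8)=(89*31+8)%997=773 h(57,62)=(57*31+62)%997=832 h(37,37)=(37*31+37)%997=187 -> [773, 832, 187]
L2: h(773,832)=(773*31+832)%997=867 h(187,187)=(187*31+187)%997=2 -> [867, 2]
L3: h(867,2)=(867*31+2)%997=957 -> [957]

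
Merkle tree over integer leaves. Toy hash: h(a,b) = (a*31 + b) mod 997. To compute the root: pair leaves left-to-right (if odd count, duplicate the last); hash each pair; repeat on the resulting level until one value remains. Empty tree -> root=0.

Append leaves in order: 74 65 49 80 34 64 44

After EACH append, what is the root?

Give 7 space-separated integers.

Answer: 74 365 919 950 458 421 711

Derivation:
After append 74 (leaves=[74]):
  L0: [74]
  root=74
After append 65 (leaves=[74, 65]):
  L0: [74, 65]
  L1: h(74,65)=(74*31+65)%997=365 -> [365]
  root=365
After append 49 (leaves=[74, 65, 49]):
  L0: [74, 65, 49]
  L1: h(74,65)=(74*31+65)%997=365 h(49,49)=(49*31+49)%997=571 -> [365, 571]
  L2: h(365,571)=(365*31+571)%997=919 -> [919]
  root=919
After append 80 (leaves=[74, 65, 49, 80]):
  L0: [74, 65, 49, 80]
  L1: h(74,65)=(74*31+65)%997=365 h(49,80)=(49*31+80)%997=602 -> [365, 602]
  L2: h(365,602)=(365*31+602)%997=950 -> [950]
  root=950
After append 34 (leaves=[74, 65, 49, 80, 34]):
  L0: [74, 65, 49, 80, 34]
  L1: h(74,65)=(74*31+65)%997=365 h(49,80)=(49*31+80)%997=602 h(34,34)=(34*31+34)%997=91 -> [365, 602, 91]
  L2: h(365,602)=(365*31+602)%997=950 h(91,91)=(91*31+91)%997=918 -> [950, 918]
  L3: h(950,918)=(950*31+918)%997=458 -> [458]
  root=458
After append 64 (leaves=[74, 65, 49, 80, 34, 64]):
  L0: [74, 65, 49, 80, 34, 64]
  L1: h(74,65)=(74*31+65)%997=365 h(49,80)=(49*31+80)%997=602 h(34,64)=(34*31+64)%997=121 -> [365, 602, 121]
  L2: h(365,602)=(365*31+602)%997=950 h(121,121)=(121*31+121)%997=881 -> [950, 881]
  L3: h(950,881)=(950*31+881)%997=421 -> [421]
  root=421
After append 44 (leaves=[74, 65, 49, 80, 34, 64, 44]):
  L0: [74, 65, 49, 80, 34, 64, 44]
  L1: h(74,65)=(74*31+65)%997=365 h(49,80)=(49*31+80)%997=602 h(34,64)=(34*31+64)%997=121 h(44,44)=(44*31+44)%997=411 -> [365, 602, 121, 411]
  L2: h(365,602)=(365*31+602)%997=950 h(121,411)=(121*31+411)%997=174 -> [950, 174]
  L3: h(950,174)=(950*31+174)%997=711 -> [711]
  root=711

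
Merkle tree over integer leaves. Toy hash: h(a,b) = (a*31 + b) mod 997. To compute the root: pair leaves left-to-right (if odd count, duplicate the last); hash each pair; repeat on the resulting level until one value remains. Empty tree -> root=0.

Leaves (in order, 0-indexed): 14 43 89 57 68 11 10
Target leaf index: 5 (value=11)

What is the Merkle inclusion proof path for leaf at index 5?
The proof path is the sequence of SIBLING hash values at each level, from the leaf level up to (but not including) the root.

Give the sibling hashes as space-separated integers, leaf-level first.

Answer: 68 320 654

Derivation:
L0 (leaves): [14, 43, 89, 57, 68, 11, 10], target index=5
L1: h(14,43)=(14*31+43)%997=477 [pair 0] h(89,57)=(89*31+57)%997=822 [pair 1] h(68,11)=(68*31+11)%997=125 [pair 2] h(10,10)=(10*31+10)%997=320 [pair 3] -> [477, 822, 125, 320]
  Sibling for proof at L0: 68
L2: h(477,822)=(477*31+822)%997=654 [pair 0] h(125,320)=(125*31+320)%997=207 [pair 1] -> [654, 207]
  Sibling for proof at L1: 320
L3: h(654,207)=(654*31+207)%997=541 [pair 0] -> [541]
  Sibling for proof at L2: 654
Root: 541
Proof path (sibling hashes from leaf to root): [68, 320, 654]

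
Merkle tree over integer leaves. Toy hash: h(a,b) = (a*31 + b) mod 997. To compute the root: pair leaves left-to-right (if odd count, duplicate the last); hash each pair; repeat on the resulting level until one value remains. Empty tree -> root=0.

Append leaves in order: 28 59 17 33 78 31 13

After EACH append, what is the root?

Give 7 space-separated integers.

After append 28 (leaves=[28]):
  L0: [28]
  root=28
After append 59 (leaves=[28, 59]):
  L0: [28, 59]
  L1: h(28,59)=(28*31+59)%997=927 -> [927]
  root=927
After append 17 (leaves=[28, 59, 17]):
  L0: [28, 59, 17]
  L1: h(28,59)=(28*31+59)%997=927 h(17,17)=(17*31+17)%997=544 -> [927, 544]
  L2: h(927,544)=(927*31+544)%997=368 -> [368]
  root=368
After append 33 (leaves=[28, 59, 17, 33]):
  L0: [28, 59, 17, 33]
  L1: h(28,59)=(28*31+59)%997=927 h(17,33)=(17*31+33)%997=560 -> [927, 560]
  L2: h(927,560)=(927*31+560)%997=384 -> [384]
  root=384
After append 78 (leaves=[28, 59, 17, 33, 78]):
  L0: [28, 59, 17, 33, 78]
  L1: h(28,59)=(28*31+59)%997=927 h(17,33)=(17*31+33)%997=560 h(78,78)=(78*31+78)%997=502 -> [927, 560, 502]
  L2: h(927,560)=(927*31+560)%997=384 h(502,502)=(502*31+502)%997=112 -> [384, 112]
  L3: h(384,112)=(384*31+112)%997=52 -> [52]
  root=52
After append 31 (leaves=[28, 59, 17, 33, 78, 31]):
  L0: [28, 59, 17, 33, 78, 31]
  L1: h(28,59)=(28*31+59)%997=927 h(17,33)=(17*31+33)%997=560 h(78,31)=(78*31+31)%997=455 -> [927, 560, 455]
  L2: h(927,560)=(927*31+560)%997=384 h(455,455)=(455*31+455)%997=602 -> [384, 602]
  L3: h(384,602)=(384*31+602)%997=542 -> [542]
  root=542
After append 13 (leaves=[28, 59, 17, 33, 78, 31, 13]):
  L0: [28, 59, 17, 33, 78, 31, 13]
  L1: h(28,59)=(28*31+59)%997=927 h(17,33)=(17*31+33)%997=560 h(78,31)=(78*31+31)%997=455 h(13,13)=(13*31+13)%997=416 -> [927, 560, 455, 416]
  L2: h(927,560)=(927*31+560)%997=384 h(455,416)=(455*31+416)%997=563 -> [384, 563]
  L3: h(384,563)=(384*31+563)%997=503 -> [503]
  root=503

Answer: 28 927 368 384 52 542 503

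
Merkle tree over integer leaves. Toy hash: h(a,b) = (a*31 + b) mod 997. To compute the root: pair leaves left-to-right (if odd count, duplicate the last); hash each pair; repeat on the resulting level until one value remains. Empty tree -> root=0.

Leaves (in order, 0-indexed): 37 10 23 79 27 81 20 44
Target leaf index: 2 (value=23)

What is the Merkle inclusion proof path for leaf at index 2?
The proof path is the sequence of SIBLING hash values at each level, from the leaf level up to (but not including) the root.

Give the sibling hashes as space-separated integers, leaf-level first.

L0 (leaves): [37, 10, 23, 79, 27, 81, 20, 44], target index=2
L1: h(37,10)=(37*31+10)%997=160 [pair 0] h(23,79)=(23*31+79)%997=792 [pair 1] h(27,81)=(27*31+81)%997=918 [pair 2] h(20,44)=(20*31+44)%997=664 [pair 3] -> [160, 792, 918, 664]
  Sibling for proof at L0: 79
L2: h(160,792)=(160*31+792)%997=767 [pair 0] h(918,664)=(918*31+664)%997=209 [pair 1] -> [767, 209]
  Sibling for proof at L1: 160
L3: h(767,209)=(767*31+209)%997=58 [pair 0] -> [58]
  Sibling for proof at L2: 209
Root: 58
Proof path (sibling hashes from leaf to root): [79, 160, 209]

Answer: 79 160 209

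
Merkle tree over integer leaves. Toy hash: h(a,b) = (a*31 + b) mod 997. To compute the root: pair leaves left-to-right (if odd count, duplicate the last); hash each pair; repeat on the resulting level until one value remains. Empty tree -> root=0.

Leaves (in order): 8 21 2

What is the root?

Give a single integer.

L0: [8, 21, 2]
L1: h(8,21)=(8*31+21)%997=269 h(2,2)=(2*31+2)%997=64 -> [269, 64]
L2: h(269,64)=(269*31+64)%997=427 -> [427]

Answer: 427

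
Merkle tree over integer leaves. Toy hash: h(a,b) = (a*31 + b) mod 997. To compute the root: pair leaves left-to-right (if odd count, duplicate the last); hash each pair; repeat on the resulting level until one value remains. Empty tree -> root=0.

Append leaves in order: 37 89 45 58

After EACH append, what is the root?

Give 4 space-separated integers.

After append 37 (leaves=[37]):
  L0: [37]
  root=37
After append 89 (leaves=[37, 89]):
  L0: [37, 89]
  L1: h(37,89)=(37*31+89)%997=239 -> [239]
  root=239
After append 45 (leaves=[37, 89, 45]):
  L0: [37, 89, 45]
  L1: h(37,89)=(37*31+89)%997=239 h(45,45)=(45*31+45)%997=443 -> [239, 443]
  L2: h(239,443)=(239*31+443)%997=873 -> [873]
  root=873
After append 58 (leaves=[37, 89, 45, 58]):
  L0: [37, 89, 45, 58]
  L1: h(37,89)=(37*31+89)%997=239 h(45,58)=(45*31+58)%997=456 -> [239, 456]
  L2: h(239,456)=(239*31+456)%997=886 -> [886]
  root=886

Answer: 37 239 873 886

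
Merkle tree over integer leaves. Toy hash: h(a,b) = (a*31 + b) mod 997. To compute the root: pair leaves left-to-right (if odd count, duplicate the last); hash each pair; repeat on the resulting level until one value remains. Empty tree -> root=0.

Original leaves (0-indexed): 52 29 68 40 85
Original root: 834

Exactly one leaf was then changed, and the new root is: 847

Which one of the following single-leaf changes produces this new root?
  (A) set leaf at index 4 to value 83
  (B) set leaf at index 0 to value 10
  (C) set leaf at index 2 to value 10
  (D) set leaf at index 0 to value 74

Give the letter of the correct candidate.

Answer: B

Derivation:
Original leaves: [52, 29, 68, 40, 85]
Target new root: 847
Try each candidate change and compute the resulting root:
Candidate A: set leaf[4] = 83 -> leaves = [52, 29, 68, 40, 83]
  L0: [52, 29, 68, 40, 83]
  L1: h(52,29)=(52*31+29)%997=644 h(68,40)=(68*31+40)%997=154 h(83,83)=(83*31+83)%997=662 -> [644, 154, 662]
  L2: h(644,154)=(644*31+154)%997=178 h(662,662)=(662*31+662)%997=247 -> [178, 247]
  L3: h(178,247)=(178*31+247)%997=780 -> [780]
  root = 780 != target 847
Candidate B: set leaf[0] = 10 -> leaves = [10, 29, 68, 40, 85]
  L0: [10, 29, 68, 40, 85]
  L1: h(10,29)=(10*31+29)%997=339 h(68,40)=(68*31+40)%997=154 h(85,85)=(85*31+85)%997=726 -> [339, 154, 726]
  L2: h(339,154)=(339*31+154)%997=693 h(726,726)=(726*31+726)%997=301 -> [693, 301]
  L3: h(693,301)=(693*31+301)%997=847 -> [847]
  root = 847 == target 847  ** MATCH **
Candidate C: set leaf[2] = 10 -> leaves = [52, 29, 10, 40, 85]
  L0: [52, 29, 10, 40, 85]
  L1: h(52,29)=(52*31+29)%997=644 h(10,40)=(10*31+40)%997=350 h(85,85)=(85*31+85)%997=726 -> [644, 350, 726]
  L2: h(644,350)=(644*31+350)%997=374 h(726,726)=(726*31+726)%997=301 -> [374, 301]
  L3: h(374,301)=(374*31+301)%997=928 -> [928]
  root = 928 != target 847
Candidate D: set leaf[0] = 74 -> leaves = [74, 29, 68, 40, 85]
  L0: [74, 29, 68, 40, 85]
  L1: h(74,29)=(74*31+29)%997=329 h(68,40)=(68*31+40)%997=154 h(85,85)=(85*31+85)%997=726 -> [329, 154, 726]
  L2: h(329,154)=(329*31+154)%997=383 h(726,726)=(726*31+726)%997=301 -> [383, 301]
  L3: h(383,301)=(383*31+301)%997=210 -> [210]
  root = 210 != target 847
Candidate B produces the target root.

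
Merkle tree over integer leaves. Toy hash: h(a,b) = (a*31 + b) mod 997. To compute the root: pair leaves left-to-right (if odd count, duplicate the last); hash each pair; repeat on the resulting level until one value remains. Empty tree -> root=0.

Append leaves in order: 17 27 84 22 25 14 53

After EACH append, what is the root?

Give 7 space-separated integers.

Answer: 17 554 919 857 323 968 878

Derivation:
After append 17 (leaves=[17]):
  L0: [17]
  root=17
After append 27 (leaves=[17, 27]):
  L0: [17, 27]
  L1: h(17,27)=(17*31+27)%997=554 -> [554]
  root=554
After append 84 (leaves=[17, 27, 84]):
  L0: [17, 27, 84]
  L1: h(17,27)=(17*31+27)%997=554 h(84,84)=(84*31+84)%997=694 -> [554, 694]
  L2: h(554,694)=(554*31+694)%997=919 -> [919]
  root=919
After append 22 (leaves=[17, 27, 84, 22]):
  L0: [17, 27, 84, 22]
  L1: h(17,27)=(17*31+27)%997=554 h(84,22)=(84*31+22)%997=632 -> [554, 632]
  L2: h(554,632)=(554*31+632)%997=857 -> [857]
  root=857
After append 25 (leaves=[17, 27, 84, 22, 25]):
  L0: [17, 27, 84, 22, 25]
  L1: h(17,27)=(17*31+27)%997=554 h(84,22)=(84*31+22)%997=632 h(25,25)=(25*31+25)%997=800 -> [554, 632, 800]
  L2: h(554,632)=(554*31+632)%997=857 h(800,800)=(800*31+800)%997=675 -> [857, 675]
  L3: h(857,675)=(857*31+675)%997=323 -> [323]
  root=323
After append 14 (leaves=[17, 27, 84, 22, 25, 14]):
  L0: [17, 27, 84, 22, 25, 14]
  L1: h(17,27)=(17*31+27)%997=554 h(84,22)=(84*31+22)%997=632 h(25,14)=(25*31+14)%997=789 -> [554, 632, 789]
  L2: h(554,632)=(554*31+632)%997=857 h(789,789)=(789*31+789)%997=323 -> [857, 323]
  L3: h(857,323)=(857*31+323)%997=968 -> [968]
  root=968
After append 53 (leaves=[17, 27, 84, 22, 25, 14, 53]):
  L0: [17, 27, 84, 22, 25, 14, 53]
  L1: h(17,27)=(17*31+27)%997=554 h(84,22)=(84*31+22)%997=632 h(25,14)=(25*31+14)%997=789 h(53,53)=(53*31+53)%997=699 -> [554, 632, 789, 699]
  L2: h(554,632)=(554*31+632)%997=857 h(789,699)=(789*31+699)%997=233 -> [857, 233]
  L3: h(857,233)=(857*31+233)%997=878 -> [878]
  root=878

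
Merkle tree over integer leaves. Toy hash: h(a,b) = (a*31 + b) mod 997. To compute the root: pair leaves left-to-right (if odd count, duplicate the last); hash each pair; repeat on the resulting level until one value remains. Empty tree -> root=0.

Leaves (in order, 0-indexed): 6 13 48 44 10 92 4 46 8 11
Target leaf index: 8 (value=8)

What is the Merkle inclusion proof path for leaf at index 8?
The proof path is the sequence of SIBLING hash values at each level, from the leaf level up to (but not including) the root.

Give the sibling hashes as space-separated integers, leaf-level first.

L0 (leaves): [6, 13, 48, 44, 10, 92, 4, 46, 8, 11], target index=8
L1: h(6,13)=(6*31+13)%997=199 [pair 0] h(48,44)=(48*31+44)%997=535 [pair 1] h(10,92)=(10*31+92)%997=402 [pair 2] h(4,46)=(4*31+46)%997=170 [pair 3] h(8,11)=(8*31+11)%997=259 [pair 4] -> [199, 535, 402, 170, 259]
  Sibling for proof at L0: 11
L2: h(199,535)=(199*31+535)%997=722 [pair 0] h(402,170)=(402*31+170)%997=668 [pair 1] h(259,259)=(259*31+259)%997=312 [pair 2] -> [722, 668, 312]
  Sibling for proof at L1: 259
L3: h(722,668)=(722*31+668)%997=119 [pair 0] h(312,312)=(312*31+312)%997=14 [pair 1] -> [119, 14]
  Sibling for proof at L2: 312
L4: h(119,14)=(119*31+14)%997=712 [pair 0] -> [712]
  Sibling for proof at L3: 119
Root: 712
Proof path (sibling hashes from leaf to root): [11, 259, 312, 119]

Answer: 11 259 312 119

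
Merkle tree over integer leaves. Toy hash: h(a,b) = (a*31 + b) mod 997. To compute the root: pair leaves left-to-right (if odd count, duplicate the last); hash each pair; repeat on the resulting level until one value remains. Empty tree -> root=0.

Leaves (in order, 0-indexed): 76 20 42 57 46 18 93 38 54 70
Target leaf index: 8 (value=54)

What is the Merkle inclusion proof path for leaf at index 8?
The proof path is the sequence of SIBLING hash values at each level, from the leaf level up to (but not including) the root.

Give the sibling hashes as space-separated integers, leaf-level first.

Answer: 70 747 973 290

Derivation:
L0 (leaves): [76, 20, 42, 57, 46, 18, 93, 38, 54, 70], target index=8
L1: h(76,20)=(76*31+20)%997=382 [pair 0] h(42,57)=(42*31+57)%997=362 [pair 1] h(46,18)=(46*31+18)%997=447 [pair 2] h(93,38)=(93*31+38)%997=927 [pair 3] h(54,70)=(54*31+70)%997=747 [pair 4] -> [382, 362, 447, 927, 747]
  Sibling for proof at L0: 70
L2: h(382,362)=(382*31+362)%997=240 [pair 0] h(447,927)=(447*31+927)%997=826 [pair 1] h(747,747)=(747*31+747)%997=973 [pair 2] -> [240, 826, 973]
  Sibling for proof at L1: 747
L3: h(240,826)=(240*31+826)%997=290 [pair 0] h(973,973)=(973*31+973)%997=229 [pair 1] -> [290, 229]
  Sibling for proof at L2: 973
L4: h(290,229)=(290*31+229)%997=246 [pair 0] -> [246]
  Sibling for proof at L3: 290
Root: 246
Proof path (sibling hashes from leaf to root): [70, 747, 973, 290]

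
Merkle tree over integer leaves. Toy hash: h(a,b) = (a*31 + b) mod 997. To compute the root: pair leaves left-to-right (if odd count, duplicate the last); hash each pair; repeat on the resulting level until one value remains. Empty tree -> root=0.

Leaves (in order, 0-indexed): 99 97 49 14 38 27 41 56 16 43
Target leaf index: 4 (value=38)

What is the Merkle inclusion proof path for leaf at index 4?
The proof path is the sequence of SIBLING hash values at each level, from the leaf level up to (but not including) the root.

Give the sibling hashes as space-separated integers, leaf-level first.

Answer: 27 330 976 595

Derivation:
L0 (leaves): [99, 97, 49, 14, 38, 27, 41, 56, 16, 43], target index=4
L1: h(99,97)=(99*31+97)%997=175 [pair 0] h(49,14)=(49*31+14)%997=536 [pair 1] h(38,27)=(38*31+27)%997=208 [pair 2] h(41,56)=(41*31+56)%997=330 [pair 3] h(16,43)=(16*31+43)%997=539 [pair 4] -> [175, 536, 208, 330, 539]
  Sibling for proof at L0: 27
L2: h(175,536)=(175*31+536)%997=976 [pair 0] h(208,330)=(208*31+330)%997=796 [pair 1] h(539,539)=(539*31+539)%997=299 [pair 2] -> [976, 796, 299]
  Sibling for proof at L1: 330
L3: h(976,796)=(976*31+796)%997=145 [pair 0] h(299,299)=(299*31+299)%997=595 [pair 1] -> [145, 595]
  Sibling for proof at L2: 976
L4: h(145,595)=(145*31+595)%997=105 [pair 0] -> [105]
  Sibling for proof at L3: 595
Root: 105
Proof path (sibling hashes from leaf to root): [27, 330, 976, 595]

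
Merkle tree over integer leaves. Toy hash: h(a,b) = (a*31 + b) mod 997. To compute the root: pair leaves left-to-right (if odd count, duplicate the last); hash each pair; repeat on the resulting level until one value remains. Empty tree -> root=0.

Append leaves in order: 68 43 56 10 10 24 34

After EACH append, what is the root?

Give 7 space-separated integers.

Answer: 68 157 677 631 888 339 96

Derivation:
After append 68 (leaves=[68]):
  L0: [68]
  root=68
After append 43 (leaves=[68, 43]):
  L0: [68, 43]
  L1: h(68,43)=(68*31+43)%997=157 -> [157]
  root=157
After append 56 (leaves=[68, 43, 56]):
  L0: [68, 43, 56]
  L1: h(68,43)=(68*31+43)%997=157 h(56,56)=(56*31+56)%997=795 -> [157, 795]
  L2: h(157,795)=(157*31+795)%997=677 -> [677]
  root=677
After append 10 (leaves=[68, 43, 56, 10]):
  L0: [68, 43, 56, 10]
  L1: h(68,43)=(68*31+43)%997=157 h(56,10)=(56*31+10)%997=749 -> [157, 749]
  L2: h(157,749)=(157*31+749)%997=631 -> [631]
  root=631
After append 10 (leaves=[68, 43, 56, 10, 10]):
  L0: [68, 43, 56, 10, 10]
  L1: h(68,43)=(68*31+43)%997=157 h(56,10)=(56*31+10)%997=749 h(10,10)=(10*31+10)%997=320 -> [157, 749, 320]
  L2: h(157,749)=(157*31+749)%997=631 h(320,320)=(320*31+320)%997=270 -> [631, 270]
  L3: h(631,270)=(631*31+270)%997=888 -> [888]
  root=888
After append 24 (leaves=[68, 43, 56, 10, 10, 24]):
  L0: [68, 43, 56, 10, 10, 24]
  L1: h(68,43)=(68*31+43)%997=157 h(56,10)=(56*31+10)%997=749 h(10,24)=(10*31+24)%997=334 -> [157, 749, 334]
  L2: h(157,749)=(157*31+749)%997=631 h(334,334)=(334*31+334)%997=718 -> [631, 718]
  L3: h(631,718)=(631*31+718)%997=339 -> [339]
  root=339
After append 34 (leaves=[68, 43, 56, 10, 10, 24, 34]):
  L0: [68, 43, 56, 10, 10, 24, 34]
  L1: h(68,43)=(68*31+43)%997=157 h(56,10)=(56*31+10)%997=749 h(10,24)=(10*31+24)%997=334 h(34,34)=(34*31+34)%997=91 -> [157, 749, 334, 91]
  L2: h(157,749)=(157*31+749)%997=631 h(334,91)=(334*31+91)%997=475 -> [631, 475]
  L3: h(631,475)=(631*31+475)%997=96 -> [96]
  root=96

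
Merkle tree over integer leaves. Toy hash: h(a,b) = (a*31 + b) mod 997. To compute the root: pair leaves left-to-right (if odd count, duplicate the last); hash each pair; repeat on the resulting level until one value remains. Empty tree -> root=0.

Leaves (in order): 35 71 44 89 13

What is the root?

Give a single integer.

Answer: 787

Derivation:
L0: [35, 71, 44, 89, 13]
L1: h(35,71)=(35*31+71)%997=159 h(44,89)=(44*31+89)%997=456 h(13,13)=(13*31+13)%997=416 -> [159, 456, 416]
L2: h(159,456)=(159*31+456)%997=400 h(416,416)=(416*31+416)%997=351 -> [400, 351]
L3: h(400,351)=(400*31+351)%997=787 -> [787]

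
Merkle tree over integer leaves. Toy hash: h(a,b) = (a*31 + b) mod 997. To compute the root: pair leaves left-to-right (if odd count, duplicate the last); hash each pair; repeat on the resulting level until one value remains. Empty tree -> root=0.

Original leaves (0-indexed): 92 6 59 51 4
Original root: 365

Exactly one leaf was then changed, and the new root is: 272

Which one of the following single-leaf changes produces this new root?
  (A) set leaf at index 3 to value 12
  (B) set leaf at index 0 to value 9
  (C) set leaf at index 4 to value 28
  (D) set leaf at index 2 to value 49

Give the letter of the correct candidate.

Answer: B

Derivation:
Original leaves: [92, 6, 59, 51, 4]
Target new root: 272
Try each candidate change and compute the resulting root:
Candidate A: set leaf[3] = 12 -> leaves = [92, 6, 59, 12, 4]
  L0: [92, 6, 59, 12, 4]
  L1: h(92,6)=(92*31+6)%997=864 h(59,12)=(59*31+12)%997=844 h(4,4)=(4*31+4)%997=128 -> [864, 844, 128]
  L2: h(864,844)=(864*31+844)%997=709 h(128,128)=(128*31+128)%997=108 -> [709, 108]
  L3: h(709,108)=(709*31+108)%997=153 -> [153]
  root = 153 != target 272
Candidate B: set leaf[0] = 9 -> leaves = [9, 6, 59, 51, 4]
  L0: [9, 6, 59, 51, 4]
  L1: h(9,6)=(9*31+6)%997=285 h(59,51)=(59*31+51)%997=883 h(4,4)=(4*31+4)%997=128 -> [285, 883, 128]
  L2: h(285,883)=(285*31+883)%997=745 h(128,128)=(128*31+128)%997=108 -> [745, 108]
  L3: h(745,108)=(745*31+108)%997=272 -> [272]
  root = 272 == target 272  ** MATCH **
Candidate C: set leaf[4] = 28 -> leaves = [92, 6, 59, 51, 28]
  L0: [92, 6, 59, 51, 28]
  L1: h(92,6)=(92*31+6)%997=864 h(59,51)=(59*31+51)%997=883 h(28,28)=(28*31+28)%997=896 -> [864, 883, 896]
  L2: h(864,883)=(864*31+883)%997=748 h(896,896)=(896*31+896)%997=756 -> [748, 756]
  L3: h(748,756)=(748*31+756)%997=16 -> [16]
  root = 16 != target 272
Candidate D: set leaf[2] = 49 -> leaves = [92, 6, 49, 51, 4]
  L0: [92, 6, 49, 51, 4]
  L1: h(92,6)=(92*31+6)%997=864 h(49,51)=(49*31+51)%997=573 h(4,4)=(4*31+4)%997=128 -> [864, 573, 128]
  L2: h(864,573)=(864*31+573)%997=438 h(128,128)=(128*31+128)%997=108 -> [438, 108]
  L3: h(438,108)=(438*31+108)%997=725 -> [725]
  root = 725 != target 272
Candidate B produces the target root.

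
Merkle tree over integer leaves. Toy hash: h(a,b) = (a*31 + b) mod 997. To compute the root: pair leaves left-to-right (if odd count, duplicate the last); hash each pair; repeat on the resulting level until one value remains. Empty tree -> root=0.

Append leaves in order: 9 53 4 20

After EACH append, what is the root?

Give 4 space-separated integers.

After append 9 (leaves=[9]):
  L0: [9]
  root=9
After append 53 (leaves=[9, 53]):
  L0: [9, 53]
  L1: h(9,53)=(9*31+53)%997=332 -> [332]
  root=332
After append 4 (leaves=[9, 53, 4]):
  L0: [9, 53, 4]
  L1: h(9,53)=(9*31+53)%997=332 h(4,4)=(4*31+4)%997=128 -> [332, 128]
  L2: h(332,128)=(332*31+128)%997=450 -> [450]
  root=450
After append 20 (leaves=[9, 53, 4, 20]):
  L0: [9, 53, 4, 20]
  L1: h(9,53)=(9*31+53)%997=332 h(4,20)=(4*31+20)%997=144 -> [332, 144]
  L2: h(332,144)=(332*31+144)%997=466 -> [466]
  root=466

Answer: 9 332 450 466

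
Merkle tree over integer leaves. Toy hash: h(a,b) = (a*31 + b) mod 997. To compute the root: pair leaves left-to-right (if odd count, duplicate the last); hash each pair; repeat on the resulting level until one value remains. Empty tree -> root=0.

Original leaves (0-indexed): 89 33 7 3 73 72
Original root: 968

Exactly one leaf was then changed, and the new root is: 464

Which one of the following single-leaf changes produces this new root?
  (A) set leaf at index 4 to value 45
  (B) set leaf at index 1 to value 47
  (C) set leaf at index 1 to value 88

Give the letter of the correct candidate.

Original leaves: [89, 33, 7, 3, 73, 72]
Target new root: 464
Try each candidate change and compute the resulting root:
Candidate A: set leaf[4] = 45 -> leaves = [89, 33, 7, 3, 45, 72]
  L0: [89, 33, 7, 3, 45, 72]
  L1: h(89,33)=(89*31+33)%997=798 h(7,3)=(7*31+3)%997=220 h(45,72)=(45*31+72)%997=470 -> [798, 220, 470]
  L2: h(798,220)=(798*31+220)%997=33 h(470,470)=(470*31+470)%997=85 -> [33, 85]
  L3: h(33,85)=(33*31+85)%997=111 -> [111]
  root = 111 != target 464
Candidate B: set leaf[1] = 47 -> leaves = [89, 47, 7, 3, 73, 72]
  L0: [89, 47, 7, 3, 73, 72]
  L1: h(89,47)=(89*31+47)%997=812 h(7,3)=(7*31+3)%997=220 h(73,72)=(73*31+72)%997=341 -> [812, 220, 341]
  L2: h(812,220)=(812*31+220)%997=467 h(341,341)=(341*31+341)%997=942 -> [467, 942]
  L3: h(467,942)=(467*31+942)%997=464 -> [464]
  root = 464 == target 464  ** MATCH **
Candidate C: set leaf[1] = 88 -> leaves = [89, 88, 7, 3, 73, 72]
  L0: [89, 88, 7, 3, 73, 72]
  L1: h(89,88)=(89*31+88)%997=853 h(7,3)=(7*31+3)%997=220 h(73,72)=(73*31+72)%997=341 -> [853, 220, 341]
  L2: h(853,220)=(853*31+220)%997=741 h(341,341)=(341*31+341)%997=942 -> [741, 942]
  L3: h(741,942)=(741*31+942)%997=982 -> [982]
  root = 982 != target 464
Candidate B produces the target root.

Answer: B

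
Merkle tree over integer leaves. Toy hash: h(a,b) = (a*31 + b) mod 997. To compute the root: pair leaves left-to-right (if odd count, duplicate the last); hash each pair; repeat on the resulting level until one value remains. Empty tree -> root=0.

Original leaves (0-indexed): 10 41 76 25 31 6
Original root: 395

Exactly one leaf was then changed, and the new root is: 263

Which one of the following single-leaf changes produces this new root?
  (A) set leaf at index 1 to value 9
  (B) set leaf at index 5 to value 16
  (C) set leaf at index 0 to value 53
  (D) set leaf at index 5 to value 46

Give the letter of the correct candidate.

Answer: C

Derivation:
Original leaves: [10, 41, 76, 25, 31, 6]
Target new root: 263
Try each candidate change and compute the resulting root:
Candidate A: set leaf[1] = 9 -> leaves = [10, 9, 76, 25, 31, 6]
  L0: [10, 9, 76, 25, 31, 6]
  L1: h(10,9)=(10*31+9)%997=319 h(76,25)=(76*31+25)%997=387 h(31,6)=(31*31+6)%997=967 -> [319, 387, 967]
  L2: h(319,387)=(319*31+387)%997=306 h(967,967)=(967*31+967)%997=37 -> [306, 37]
  L3: h(306,37)=(306*31+37)%997=550 -> [550]
  root = 550 != target 263
Candidate B: set leaf[5] = 16 -> leaves = [10, 41, 76, 25, 31, 16]
  L0: [10, 41, 76, 25, 31, 16]
  L1: h(10,41)=(10*31+41)%997=351 h(76,25)=(76*31+25)%997=387 h(31,16)=(31*31+16)%997=977 -> [351, 387, 977]
  L2: h(351,387)=(351*31+387)%997=301 h(977,977)=(977*31+977)%997=357 -> [301, 357]
  L3: h(301,357)=(301*31+357)%997=715 -> [715]
  root = 715 != target 263
Candidate C: set leaf[0] = 53 -> leaves = [53, 41, 76, 25, 31, 6]
  L0: [53, 41, 76, 25, 31, 6]
  L1: h(53,41)=(53*31+41)%997=687 h(76,25)=(76*31+25)%997=387 h(31,6)=(31*31+6)%997=967 -> [687, 387, 967]
  L2: h(687,387)=(687*31+387)%997=747 h(967,967)=(967*31+967)%997=37 -> [747, 37]
  L3: h(747,37)=(747*31+37)%997=263 -> [263]
  root = 263 == target 263  ** MATCH **
Candidate D: set leaf[5] = 46 -> leaves = [10, 41, 76, 25, 31, 46]
  L0: [10, 41, 76, 25, 31, 46]
  L1: h(10,41)=(10*31+41)%997=351 h(76,25)=(76*31+25)%997=387 h(31,46)=(31*31+46)%997=10 -> [351, 387, 10]
  L2: h(351,387)=(351*31+387)%997=301 h(10,10)=(10*31+10)%997=320 -> [301, 320]
  L3: h(301,320)=(301*31+320)%997=678 -> [678]
  root = 678 != target 263
Candidate C produces the target root.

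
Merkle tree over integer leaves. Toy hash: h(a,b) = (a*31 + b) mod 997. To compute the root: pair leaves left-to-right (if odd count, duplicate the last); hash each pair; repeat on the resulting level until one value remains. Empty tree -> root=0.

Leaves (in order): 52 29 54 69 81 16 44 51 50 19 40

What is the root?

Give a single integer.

Answer: 162

Derivation:
L0: [52, 29, 54, 69, 81, 16, 44, 51, 50, 19, 40]
L1: h(52,29)=(52*31+29)%997=644 h(54,69)=(54*31+69)%997=746 h(81,16)=(81*31+16)%997=533 h(44,51)=(44*31+51)%997=418 h(50,19)=(50*31+19)%997=572 h(40,40)=(40*31+40)%997=283 -> [644, 746, 533, 418, 572, 283]
L2: h(644,746)=(644*31+746)%997=770 h(533,418)=(533*31+418)%997=989 h(572,283)=(572*31+283)%997=69 -> [770, 989, 69]
L3: h(770,989)=(770*31+989)%997=931 h(69,69)=(69*31+69)%997=214 -> [931, 214]
L4: h(931,214)=(931*31+214)%997=162 -> [162]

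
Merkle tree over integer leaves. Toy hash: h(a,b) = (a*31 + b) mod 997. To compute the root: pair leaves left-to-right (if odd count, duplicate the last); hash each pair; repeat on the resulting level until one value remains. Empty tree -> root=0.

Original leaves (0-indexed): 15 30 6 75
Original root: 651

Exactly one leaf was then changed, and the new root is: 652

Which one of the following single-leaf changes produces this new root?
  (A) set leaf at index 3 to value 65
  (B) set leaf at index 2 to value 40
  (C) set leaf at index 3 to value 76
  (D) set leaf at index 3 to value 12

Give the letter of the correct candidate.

Original leaves: [15, 30, 6, 75]
Target new root: 652
Try each candidate change and compute the resulting root:
Candidate A: set leaf[3] = 65 -> leaves = [15, 30, 6, 65]
  L0: [15, 30, 6, 65]
  L1: h(15,30)=(15*31+30)%997=495 h(6,65)=(6*31+65)%997=251 -> [495, 251]
  L2: h(495,251)=(495*31+251)%997=641 -> [641]
  root = 641 != target 652
Candidate B: set leaf[2] = 40 -> leaves = [15, 30, 40, 75]
  L0: [15, 30, 40, 75]
  L1: h(15,30)=(15*31+30)%997=495 h(40,75)=(40*31+75)%997=318 -> [495, 318]
  L2: h(495,318)=(495*31+318)%997=708 -> [708]
  root = 708 != target 652
Candidate C: set leaf[3] = 76 -> leaves = [15, 30, 6, 76]
  L0: [15, 30, 6, 76]
  L1: h(15,30)=(15*31+30)%997=495 h(6,76)=(6*31+76)%997=262 -> [495, 262]
  L2: h(495,262)=(495*31+262)%997=652 -> [652]
  root = 652 == target 652  ** MATCH **
Candidate D: set leaf[3] = 12 -> leaves = [15, 30, 6, 12]
  L0: [15, 30, 6, 12]
  L1: h(15,30)=(15*31+30)%997=495 h(6,12)=(6*31+12)%997=198 -> [495, 198]
  L2: h(495,198)=(495*31+198)%997=588 -> [588]
  root = 588 != target 652
Candidate C produces the target root.

Answer: C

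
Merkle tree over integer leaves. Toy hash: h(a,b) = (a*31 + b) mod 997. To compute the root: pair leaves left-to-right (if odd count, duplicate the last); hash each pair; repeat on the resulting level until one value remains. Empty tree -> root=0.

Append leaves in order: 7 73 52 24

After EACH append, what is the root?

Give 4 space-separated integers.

After append 7 (leaves=[7]):
  L0: [7]
  root=7
After append 73 (leaves=[7, 73]):
  L0: [7, 73]
  L1: h(7,73)=(7*31+73)%997=290 -> [290]
  root=290
After append 52 (leaves=[7, 73, 52]):
  L0: [7, 73, 52]
  L1: h(7,73)=(7*31+73)%997=290 h(52,52)=(52*31+52)%997=667 -> [290, 667]
  L2: h(290,667)=(290*31+667)%997=684 -> [684]
  root=684
After append 24 (leaves=[7, 73, 52, 24]):
  L0: [7, 73, 52, 24]
  L1: h(7,73)=(7*31+73)%997=290 h(52,24)=(52*31+24)%997=639 -> [290, 639]
  L2: h(290,639)=(290*31+639)%997=656 -> [656]
  root=656

Answer: 7 290 684 656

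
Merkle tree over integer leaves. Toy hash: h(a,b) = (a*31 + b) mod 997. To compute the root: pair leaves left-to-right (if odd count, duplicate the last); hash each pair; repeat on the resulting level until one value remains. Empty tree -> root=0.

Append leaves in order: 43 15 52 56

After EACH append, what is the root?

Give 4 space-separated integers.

Answer: 43 351 581 585

Derivation:
After append 43 (leaves=[43]):
  L0: [43]
  root=43
After append 15 (leaves=[43, 15]):
  L0: [43, 15]
  L1: h(43,15)=(43*31+15)%997=351 -> [351]
  root=351
After append 52 (leaves=[43, 15, 52]):
  L0: [43, 15, 52]
  L1: h(43,15)=(43*31+15)%997=351 h(52,52)=(52*31+52)%997=667 -> [351, 667]
  L2: h(351,667)=(351*31+667)%997=581 -> [581]
  root=581
After append 56 (leaves=[43, 15, 52, 56]):
  L0: [43, 15, 52, 56]
  L1: h(43,15)=(43*31+15)%997=351 h(52,56)=(52*31+56)%997=671 -> [351, 671]
  L2: h(351,671)=(351*31+671)%997=585 -> [585]
  root=585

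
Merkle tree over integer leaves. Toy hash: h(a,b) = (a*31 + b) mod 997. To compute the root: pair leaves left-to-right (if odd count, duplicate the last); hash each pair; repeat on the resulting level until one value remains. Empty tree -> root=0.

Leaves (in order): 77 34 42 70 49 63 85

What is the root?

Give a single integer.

Answer: 159

Derivation:
L0: [77, 34, 42, 70, 49, 63, 85]
L1: h(77,34)=(77*31+34)%997=427 h(42,70)=(42*31+70)%997=375 h(49,63)=(49*31+63)%997=585 h(85,85)=(85*31+85)%997=726 -> [427, 375, 585, 726]
L2: h(427,375)=(427*31+375)%997=651 h(585,726)=(585*31+726)%997=915 -> [651, 915]
L3: h(651,915)=(651*31+915)%997=159 -> [159]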